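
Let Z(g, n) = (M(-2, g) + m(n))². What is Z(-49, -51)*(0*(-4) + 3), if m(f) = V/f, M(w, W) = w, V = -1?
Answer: 10201/867 ≈ 11.766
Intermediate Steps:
m(f) = -1/f
Z(g, n) = (-2 - 1/n)²
Z(-49, -51)*(0*(-4) + 3) = ((1 + 2*(-51))²/(-51)²)*(0*(-4) + 3) = ((1 - 102)²/2601)*(0 + 3) = ((1/2601)*(-101)²)*3 = ((1/2601)*10201)*3 = (10201/2601)*3 = 10201/867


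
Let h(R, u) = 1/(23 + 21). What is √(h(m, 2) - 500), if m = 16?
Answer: I*√241989/22 ≈ 22.36*I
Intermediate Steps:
h(R, u) = 1/44
√(h(m, 2) - 500) = √(1/44 - 500) = √(-21999/44) = I*√241989/22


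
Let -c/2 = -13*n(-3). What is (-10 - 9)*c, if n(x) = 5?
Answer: -2470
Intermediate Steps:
c = 130 (c = -(-26)*5 = -2*(-65) = 130)
(-10 - 9)*c = (-10 - 9)*130 = -19*130 = -2470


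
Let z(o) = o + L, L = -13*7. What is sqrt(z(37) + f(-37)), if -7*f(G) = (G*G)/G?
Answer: I*sqrt(2387)/7 ≈ 6.9796*I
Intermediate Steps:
L = -91
z(o) = -91 + o (z(o) = o - 91 = -91 + o)
f(G) = -G/7 (f(G) = -G*G/(7*G) = -G**2/(7*G) = -G/7)
sqrt(z(37) + f(-37)) = sqrt((-91 + 37) - 1/7*(-37)) = sqrt(-54 + 37/7) = sqrt(-341/7) = I*sqrt(2387)/7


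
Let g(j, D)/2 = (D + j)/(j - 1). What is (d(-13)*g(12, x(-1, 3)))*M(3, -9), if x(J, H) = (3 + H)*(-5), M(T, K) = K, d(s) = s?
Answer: -4212/11 ≈ -382.91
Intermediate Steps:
x(J, H) = -15 - 5*H
g(j, D) = 2*(D + j)/(-1 + j) (g(j, D) = 2*((D + j)/(j - 1)) = 2*((D + j)/(-1 + j)) = 2*(D + j)/(-1 + j))
(d(-13)*g(12, x(-1, 3)))*M(3, -9) = -26*((-15 - 5*3) + 12)/(-1 + 12)*(-9) = -26*((-15 - 15) + 12)/11*(-9) = -26*(-30 + 12)/11*(-9) = -26*(-18)/11*(-9) = -13*(-36/11)*(-9) = (468/11)*(-9) = -4212/11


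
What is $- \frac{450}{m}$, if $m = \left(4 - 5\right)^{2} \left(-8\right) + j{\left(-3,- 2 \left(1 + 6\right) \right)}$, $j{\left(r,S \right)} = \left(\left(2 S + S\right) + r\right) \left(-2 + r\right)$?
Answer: $- \frac{450}{217} \approx -2.0737$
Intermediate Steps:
$j{\left(r,S \right)} = \left(-2 + r\right) \left(r + 3 S\right)$ ($j{\left(r,S \right)} = \left(3 S + r\right) \left(-2 + r\right) = \left(r + 3 S\right) \left(-2 + r\right) = \left(-2 + r\right) \left(r + 3 S\right)$)
$m = 217$ ($m = \left(4 - 5\right)^{2} \left(-8\right) - \left(-6 - 9 - 3 \left(- 2 \left(1 + 6\right)\right) \left(-3\right) + 6 \left(-2\right) \left(1 + 6\right)\right) = \left(-1\right)^{2} \left(-8\right) + \left(9 - 6 \left(\left(-2\right) 7\right) + 6 + 3 \left(\left(-2\right) 7\right) \left(-3\right)\right) = 1 \left(-8\right) + \left(9 - -84 + 6 + 3 \left(-14\right) \left(-3\right)\right) = -8 + \left(9 + 84 + 6 + 126\right) = -8 + 225 = 217$)
$- \frac{450}{m} = - \frac{450}{217}$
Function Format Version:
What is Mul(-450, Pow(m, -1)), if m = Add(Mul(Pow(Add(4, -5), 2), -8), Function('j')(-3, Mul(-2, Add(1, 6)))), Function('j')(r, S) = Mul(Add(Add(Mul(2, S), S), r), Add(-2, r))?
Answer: Rational(-450, 217) ≈ -2.0737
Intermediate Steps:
Function('j')(r, S) = Mul(Add(-2, r), Add(r, Mul(3, S))) (Function('j')(r, S) = Mul(Add(Mul(3, S), r), Add(-2, r)) = Mul(Add(r, Mul(3, S)), Add(-2, r)) = Mul(Add(-2, r), Add(r, Mul(3, S))))
m = 217 (m = Add(Mul(Pow(Add(4, -5), 2), -8), Add(Pow(-3, 2), Mul(-6, Mul(-2, Add(1, 6))), Mul(-2, -3), Mul(3, Mul(-2, Add(1, 6)), -3))) = Add(Mul(Pow(-1, 2), -8), Add(9, Mul(-6, Mul(-2, 7)), 6, Mul(3, Mul(-2, 7), -3))) = Add(Mul(1, -8), Add(9, Mul(-6, -14), 6, Mul(3, -14, -3))) = Add(-8, Add(9, 84, 6, 126)) = Add(-8, 225) = 217)
Mul(-450, Pow(m, -1)) = Mul(-450, Pow(217, -1)) = Mul(-450, Rational(1, 217)) = Rational(-450, 217)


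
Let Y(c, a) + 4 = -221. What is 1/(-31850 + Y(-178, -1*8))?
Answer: -1/32075 ≈ -3.1177e-5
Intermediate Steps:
Y(c, a) = -225 (Y(c, a) = -4 - 221 = -225)
1/(-31850 + Y(-178, -1*8)) = 1/(-31850 - 225) = 1/(-32075) = -1/32075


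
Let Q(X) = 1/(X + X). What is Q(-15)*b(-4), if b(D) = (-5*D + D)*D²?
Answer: -128/15 ≈ -8.5333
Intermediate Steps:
b(D) = -4*D³ (b(D) = (-4*D)*D² = -4*D³)
Q(X) = 1/(2*X)
Q(-15)*b(-4) = ((½)/(-15))*(-4*(-4)³) = ((½)*(-1/15))*(-4*(-64)) = -1/30*256 = -128/15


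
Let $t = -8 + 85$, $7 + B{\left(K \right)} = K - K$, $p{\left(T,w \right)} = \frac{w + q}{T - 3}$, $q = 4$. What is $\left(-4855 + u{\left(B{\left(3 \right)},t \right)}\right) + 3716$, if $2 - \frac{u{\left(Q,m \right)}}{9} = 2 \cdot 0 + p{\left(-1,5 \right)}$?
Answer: $- \frac{4403}{4} \approx -1100.8$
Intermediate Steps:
$p{\left(T,w \right)} = \frac{4 + w}{-3 + T}$ ($p{\left(T,w \right)} = \frac{w + 4}{T - 3} = \frac{4 + w}{-3 + T}$)
$B{\left(K \right)} = -7$ ($B{\left(K \right)} = -7 + \left(K - K\right) = -7 + 0 = -7$)
$t = 77$
$u{\left(Q,m \right)} = \frac{153}{4}$ ($u{\left(Q,m \right)} = 18 - 9 \left(2 \cdot 0 + \frac{4 + 5}{-3 - 1}\right) = 18 - 9 \left(0 + \frac{1}{-4} \cdot 9\right) = 18 - 9 \left(0 - \frac{9}{4}\right) = 18 - - \frac{81}{4} = 18 + \frac{81}{4} = \frac{153}{4}$)
$\left(-4855 + u{\left(B{\left(3 \right)},t \right)}\right) + 3716 = \left(-4855 + \frac{153}{4}\right) + 3716 = - \frac{19267}{4} + 3716 = - \frac{4403}{4}$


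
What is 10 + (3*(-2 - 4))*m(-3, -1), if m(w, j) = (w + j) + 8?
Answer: -62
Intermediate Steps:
m(w, j) = 8 + j + w (m(w, j) = (j + w) + 8 = 8 + j + w)
10 + (3*(-2 - 4))*m(-3, -1) = 10 + (3*(-2 - 4))*(8 - 1 - 3) = 10 + (3*(-6))*4 = 10 - 18*4 = 10 - 72 = -62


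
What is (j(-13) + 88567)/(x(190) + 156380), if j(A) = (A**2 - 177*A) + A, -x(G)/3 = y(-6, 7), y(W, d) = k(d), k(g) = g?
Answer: 91024/156359 ≈ 0.58215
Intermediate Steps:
y(W, d) = d
x(G) = -21 (x(G) = -3*7 = -21)
j(A) = A**2 - 176*A
(j(-13) + 88567)/(x(190) + 156380) = (-13*(-176 - 13) + 88567)/(-21 + 156380) = (-13*(-189) + 88567)/156359 = (2457 + 88567)*(1/156359) = 91024*(1/156359) = 91024/156359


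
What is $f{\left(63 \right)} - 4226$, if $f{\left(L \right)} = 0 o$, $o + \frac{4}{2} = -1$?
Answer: $-4226$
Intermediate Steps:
$o = -3$ ($o = -2 - 1 = -3$)
$f{\left(L \right)} = 0$ ($f{\left(L \right)} = 0 \left(-3\right) = 0$)
$f{\left(63 \right)} - 4226 = 0 - 4226 = -4226$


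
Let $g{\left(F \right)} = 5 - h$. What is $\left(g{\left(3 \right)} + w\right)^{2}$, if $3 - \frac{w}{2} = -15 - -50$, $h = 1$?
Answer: $3600$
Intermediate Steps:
$g{\left(F \right)} = 4$ ($g{\left(F \right)} = 5 - 1 = 4$)
$w = -64$ ($w = 6 - 2 \left(-15 - -50\right) = 6 - 2 \left(-15 + 50\right) = 6 - 70 = -64$)
$\left(g{\left(3 \right)} + w\right)^{2} = \left(4 - 64\right)^{2} = \left(-60\right)^{2} = 3600$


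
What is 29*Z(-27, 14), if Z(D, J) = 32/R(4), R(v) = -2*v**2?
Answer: -29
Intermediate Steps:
Z(D, J) = -1 (Z(D, J) = 32/((-2*4**2)) = 32/((-2*16)) = 32/(-32) = 32*(-1/32) = -1)
29*Z(-27, 14) = 29*(-1) = -29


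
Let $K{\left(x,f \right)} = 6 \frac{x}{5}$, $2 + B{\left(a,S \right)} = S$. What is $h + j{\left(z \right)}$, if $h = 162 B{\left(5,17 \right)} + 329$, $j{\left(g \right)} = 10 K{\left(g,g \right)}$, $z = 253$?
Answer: $5795$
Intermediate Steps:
$B{\left(a,S \right)} = -2 + S$
$K{\left(x,f \right)} = \frac{6 x}{5}$ ($K{\left(x,f \right)} = 6 x \frac{1}{5} = 6 \frac{x}{5} = \frac{6 x}{5}$)
$j{\left(g \right)} = 12 g$ ($j{\left(g \right)} = 10 \frac{6 g}{5} = 12 g$)
$h = 2759$ ($h = 162 \left(-2 + 17\right) + 329 = 162 \cdot 15 + 329 = 2430 + 329 = 2759$)
$h + j{\left(z \right)} = 2759 + 12 \cdot 253 = 2759 + 3036 = 5795$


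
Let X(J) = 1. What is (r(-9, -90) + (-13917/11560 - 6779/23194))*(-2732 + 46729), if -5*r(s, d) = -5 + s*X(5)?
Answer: 7690395207119/134061320 ≈ 57365.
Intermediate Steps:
r(s, d) = 1 - s/5 (r(s, d) = -(-5 + s*1)/5 = -(-5 + s)/5 = 1 - s/5)
(r(-9, -90) + (-13917/11560 - 6779/23194))*(-2732 + 46729) = ((1 - ⅕*(-9)) + (-13917/11560 - 6779/23194))*(-2732 + 46729) = ((1 + 9/5) + (-13917*1/11560 - 6779*1/23194))*43997 = (14/5 + (-13917/11560 - 6779/23194))*43997 = (14/5 - 200578069/134061320)*43997 = (174793627/134061320)*43997 = 7690395207119/134061320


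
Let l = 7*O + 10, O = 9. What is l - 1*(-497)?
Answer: 570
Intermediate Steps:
l = 73 (l = 7*9 + 10 = 63 + 10 = 73)
l - 1*(-497) = 73 - 1*(-497) = 73 + 497 = 570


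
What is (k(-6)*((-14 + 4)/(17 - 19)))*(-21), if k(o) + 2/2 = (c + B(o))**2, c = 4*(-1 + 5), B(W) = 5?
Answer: -46200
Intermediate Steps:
c = 16 (c = 4*4 = 16)
k(o) = 440 (k(o) = -1 + (16 + 5)**2 = -1 + 21**2 = -1 + 441 = 440)
(k(-6)*((-14 + 4)/(17 - 19)))*(-21) = (440*((-14 + 4)/(17 - 19)))*(-21) = (440*(-10/(-2)))*(-21) = (440*(-10*(-1/2)))*(-21) = (440*5)*(-21) = 2200*(-21) = -46200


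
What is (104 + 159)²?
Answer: 69169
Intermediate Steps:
(104 + 159)² = 263² = 69169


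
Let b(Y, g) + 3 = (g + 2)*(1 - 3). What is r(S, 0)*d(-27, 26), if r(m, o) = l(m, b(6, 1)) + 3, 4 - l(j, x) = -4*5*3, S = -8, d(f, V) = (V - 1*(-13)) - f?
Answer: 4422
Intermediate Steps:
d(f, V) = 13 + V - f (d(f, V) = (V + 13) - f = (13 + V) - f = 13 + V - f)
b(Y, g) = -7 - 2*g (b(Y, g) = -3 + (g + 2)*(1 - 3) = -3 + (2 + g)*(-2) = -3 + (-4 - 2*g) = -7 - 2*g)
l(j, x) = 64 (l(j, x) = 4 - (-4*5)*3 = 4 - (-20)*3 = 4 - 1*(-60) = 4 + 60 = 64)
r(m, o) = 67 (r(m, o) = 64 + 3 = 67)
r(S, 0)*d(-27, 26) = 67*(13 + 26 - 1*(-27)) = 67*(13 + 26 + 27) = 67*66 = 4422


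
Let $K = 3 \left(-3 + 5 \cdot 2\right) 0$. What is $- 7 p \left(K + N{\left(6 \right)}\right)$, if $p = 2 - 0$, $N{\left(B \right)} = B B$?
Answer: $-504$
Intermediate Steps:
$N{\left(B \right)} = B^{2}$
$K = 0$ ($K = 3 \left(-3 + 10\right) 0 = 3 \cdot 7 \cdot 0 = 21 \cdot 0 = 0$)
$p = 2$ ($p = 2 + 0 = 2$)
$- 7 p \left(K + N{\left(6 \right)}\right) = \left(-7\right) 2 \left(0 + 6^{2}\right) = - 14 \left(0 + 36\right) = \left(-14\right) 36 = -504$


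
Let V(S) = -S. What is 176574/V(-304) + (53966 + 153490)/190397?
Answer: 16841113251/28940344 ≈ 581.92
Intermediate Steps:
176574/V(-304) + (53966 + 153490)/190397 = 176574/((-1*(-304))) + (53966 + 153490)/190397 = 176574/304 + 207456*(1/190397) = 176574*(1/304) + 207456/190397 = 88287/152 + 207456/190397 = 16841113251/28940344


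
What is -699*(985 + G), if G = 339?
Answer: -925476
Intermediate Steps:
-699*(985 + G) = -699*(985 + 339) = -699*1324 = -925476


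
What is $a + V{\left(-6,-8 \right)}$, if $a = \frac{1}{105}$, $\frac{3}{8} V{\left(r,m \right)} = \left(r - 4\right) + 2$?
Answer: $- \frac{2239}{105} \approx -21.324$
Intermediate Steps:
$V{\left(r,m \right)} = - \frac{16}{3} + \frac{8 r}{3}$ ($V{\left(r,m \right)} = \frac{8 \left(\left(r - 4\right) + 2\right)}{3} = \frac{8 \left(\left(-4 + r\right) + 2\right)}{3} = \frac{8 \left(-2 + r\right)}{3} = - \frac{16}{3} + \frac{8 r}{3}$)
$a = \frac{1}{105} \approx 0.0095238$
$a + V{\left(-6,-8 \right)} = \frac{1}{105} + \left(- \frac{16}{3} + \frac{8}{3} \left(-6\right)\right) = \frac{1}{105} - \frac{64}{3} = - \frac{2239}{105}$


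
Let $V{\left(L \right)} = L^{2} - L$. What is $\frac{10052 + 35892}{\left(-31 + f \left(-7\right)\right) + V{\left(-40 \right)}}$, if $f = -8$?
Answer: $\frac{45944}{1665} \approx 27.594$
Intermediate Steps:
$\frac{10052 + 35892}{\left(-31 + f \left(-7\right)\right) + V{\left(-40 \right)}} = \frac{10052 + 35892}{\left(-31 - -56\right) - 40 \left(-1 - 40\right)} = \frac{45944}{\left(-31 + 56\right) - -1640} = \frac{45944}{25 + 1640} = \frac{45944}{1665}$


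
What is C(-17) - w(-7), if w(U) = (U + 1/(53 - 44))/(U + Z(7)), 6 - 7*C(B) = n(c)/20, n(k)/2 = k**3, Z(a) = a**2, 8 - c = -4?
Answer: -22363/945 ≈ -23.665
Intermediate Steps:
c = 12 (c = 8 - 1*(-4) = 8 + 4 = 12)
n(k) = 2*k**3
C(B) = -834/35 (C(B) = 6/7 - 2*12**3/(7*20) = 6/7 - 2*1728/(7*20) = 6/7 - 3456/(7*20) = 6/7 - 1/7*864/5 = 6/7 - 864/35 = -834/35)
w(U) = (1/9 + U)/(49 + U) (w(U) = (U + 1/(53 - 44))/(U + 7**2) = (U + 1/9)/(U + 49) = (U + 1/9)/(49 + U) = (1/9 + U)/(49 + U))
C(-17) - w(-7) = -834/35 - (1/9 - 7)/(49 - 7) = -834/35 - (-62)/(42*9) = -834/35 - 1*(-31/189) = -834/35 + 31/189 = -22363/945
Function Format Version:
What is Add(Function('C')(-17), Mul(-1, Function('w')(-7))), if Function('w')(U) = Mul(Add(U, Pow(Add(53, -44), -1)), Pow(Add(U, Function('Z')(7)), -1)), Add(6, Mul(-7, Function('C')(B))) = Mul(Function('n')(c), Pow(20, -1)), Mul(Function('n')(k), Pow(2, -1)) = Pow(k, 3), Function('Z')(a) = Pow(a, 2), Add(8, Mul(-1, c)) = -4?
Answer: Rational(-22363, 945) ≈ -23.665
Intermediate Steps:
c = 12 (c = Add(8, Mul(-1, -4)) = Add(8, 4) = 12)
Function('n')(k) = Mul(2, Pow(k, 3))
Function('C')(B) = Rational(-834, 35) (Function('C')(B) = Add(Rational(6, 7), Mul(Rational(-1, 7), Mul(Mul(2, Pow(12, 3)), Pow(20, -1)))) = Add(Rational(6, 7), Mul(Rational(-1, 7), Mul(Mul(2, 1728), Rational(1, 20)))) = Add(Rational(6, 7), Mul(Rational(-1, 7), Mul(3456, Rational(1, 20)))) = Add(Rational(6, 7), Mul(Rational(-1, 7), Rational(864, 5))) = Add(Rational(6, 7), Rational(-864, 35)) = Rational(-834, 35))
Function('w')(U) = Mul(Pow(Add(49, U), -1), Add(Rational(1, 9), U)) (Function('w')(U) = Mul(Add(U, Pow(Add(53, -44), -1)), Pow(Add(U, Pow(7, 2)), -1)) = Mul(Add(U, Pow(9, -1)), Pow(Add(U, 49), -1)) = Mul(Add(U, Rational(1, 9)), Pow(Add(49, U), -1)) = Mul(Add(Rational(1, 9), U), Pow(Add(49, U), -1)) = Mul(Pow(Add(49, U), -1), Add(Rational(1, 9), U)))
Add(Function('C')(-17), Mul(-1, Function('w')(-7))) = Add(Rational(-834, 35), Mul(-1, Mul(Pow(Add(49, -7), -1), Add(Rational(1, 9), -7)))) = Add(Rational(-834, 35), Mul(-1, Mul(Pow(42, -1), Rational(-62, 9)))) = Add(Rational(-834, 35), Mul(-1, Mul(Rational(1, 42), Rational(-62, 9)))) = Add(Rational(-834, 35), Mul(-1, Rational(-31, 189))) = Add(Rational(-834, 35), Rational(31, 189)) = Rational(-22363, 945)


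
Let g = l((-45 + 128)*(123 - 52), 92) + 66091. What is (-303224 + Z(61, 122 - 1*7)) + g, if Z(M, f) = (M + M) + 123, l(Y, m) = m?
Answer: -236796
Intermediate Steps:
g = 66183 (g = 92 + 66091 = 66183)
Z(M, f) = 123 + 2*M (Z(M, f) = 2*M + 123 = 123 + 2*M)
(-303224 + Z(61, 122 - 1*7)) + g = (-303224 + (123 + 2*61)) + 66183 = (-303224 + (123 + 122)) + 66183 = (-303224 + 245) + 66183 = -302979 + 66183 = -236796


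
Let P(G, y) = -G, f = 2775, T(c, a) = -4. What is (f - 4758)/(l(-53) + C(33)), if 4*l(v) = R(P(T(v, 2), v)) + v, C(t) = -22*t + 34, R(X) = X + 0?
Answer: 2644/939 ≈ 2.8158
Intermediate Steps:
R(X) = X
C(t) = 34 - 22*t
l(v) = 1 + v/4 (l(v) = (-1*(-4) + v)/4 = (4 + v)/4 = 1 + v/4)
(f - 4758)/(l(-53) + C(33)) = (2775 - 4758)/((1 + (¼)*(-53)) + (34 - 22*33)) = -1983/((1 - 53/4) + (34 - 726)) = -1983/(-49/4 - 692) = -1983/(-2817/4) = -1983*(-4/2817) = 2644/939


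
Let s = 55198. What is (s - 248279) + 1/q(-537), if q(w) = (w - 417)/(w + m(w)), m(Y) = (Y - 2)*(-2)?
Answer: -184199815/954 ≈ -1.9308e+5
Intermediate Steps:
m(Y) = 4 - 2*Y (m(Y) = (-2 + Y)*(-2) = 4 - 2*Y)
q(w) = (-417 + w)/(4 - w) (q(w) = (w - 417)/(w + (4 - 2*w)) = (-417 + w)/(4 - w))
(s - 248279) + 1/q(-537) = (55198 - 248279) + 1/((-417 - 537)/(4 - 1*(-537))) = -193081 + 1/(-954/(4 + 537)) = -193081 + 1/(-954/541) = -193081 - 541/954 = -184199815/954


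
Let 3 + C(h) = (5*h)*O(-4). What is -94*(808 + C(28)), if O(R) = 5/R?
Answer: -59220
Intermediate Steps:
C(h) = -3 - 25*h/4 (C(h) = -3 + (5*h)*(5/(-4)) = -3 + (5*h)*(5*(-¼)) = -3 + (5*h)*(-5/4) = -3 - 25*h/4)
-94*(808 + C(28)) = -94*(808 + (-3 - 25/4*28)) = -94*(808 + (-3 - 175)) = -94*(808 - 178) = -94*630 = -59220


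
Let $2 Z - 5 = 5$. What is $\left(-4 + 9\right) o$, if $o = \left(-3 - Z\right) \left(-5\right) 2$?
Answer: $400$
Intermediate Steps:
$Z = 5$ ($Z = \frac{5}{2} + \frac{1}{2} \cdot 5 = \frac{5}{2} + \frac{5}{2} = 5$)
$o = 80$ ($o = \left(-3 - 5\right) \left(-5\right) 2 = \left(-8\right) \left(-5\right) 2 = 40 \cdot 2 = 80$)
$\left(-4 + 9\right) o = \left(-4 + 9\right) 80 = 5 \cdot 80 = 400$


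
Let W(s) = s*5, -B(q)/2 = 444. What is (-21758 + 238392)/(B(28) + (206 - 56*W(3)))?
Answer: -108317/761 ≈ -142.33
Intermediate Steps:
B(q) = -888 (B(q) = -2*444 = -888)
W(s) = 5*s
(-21758 + 238392)/(B(28) + (206 - 56*W(3))) = (-21758 + 238392)/(-888 + (206 - 280*3)) = 216634/(-888 + (206 - 56*15)) = 216634/(-888 + (206 - 840)) = 216634/(-888 - 634) = 216634/(-1522) = 216634*(-1/1522) = -108317/761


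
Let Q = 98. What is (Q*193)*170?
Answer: 3215380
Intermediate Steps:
(Q*193)*170 = (98*193)*170 = 18914*170 = 3215380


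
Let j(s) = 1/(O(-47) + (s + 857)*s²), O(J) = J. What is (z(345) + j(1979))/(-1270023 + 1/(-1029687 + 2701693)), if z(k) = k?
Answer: -6407000232219154036/23585616393964380452173 ≈ -0.00027165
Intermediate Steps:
j(s) = 1/(-47 + s²*(857 + s)) (j(s) = 1/(-47 + (s + 857)*s²) = 1/(-47 + (857 + s)*s²) = 1/(-47 + s²*(857 + s)))
(z(345) + j(1979))/(-1270023 + 1/(-1029687 + 2701693)) = (345 + 1/(-47 + 1979³ + 857*1979²))/(-1270023 + 1/(-1029687 + 2701693)) = (345 + 1/(-47 + 7750636739 + 857*3916441))/(-1270023 + 1/1672006) = (345 + 1/(-47 + 7750636739 + 3356389937))/(-1270023 + 1/1672006) = (345 + 1/11107026629)/(-2123486076137/1672006) = (345 + 1/11107026629)*(-1672006/2123486076137) = (3831924187006/11107026629)*(-1672006/2123486076137) = -6407000232219154036/23585616393964380452173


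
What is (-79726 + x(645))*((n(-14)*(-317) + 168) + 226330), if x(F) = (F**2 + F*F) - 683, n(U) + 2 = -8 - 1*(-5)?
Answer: 171436534203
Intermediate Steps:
n(U) = -5 (n(U) = -2 + (-8 - 1*(-5)) = -2 + (-8 + 5) = -2 - 3 = -5)
x(F) = -683 + 2*F**2 (x(F) = (F**2 + F**2) - 683 = 2*F**2 - 683 = -683 + 2*F**2)
(-79726 + x(645))*((n(-14)*(-317) + 168) + 226330) = (-79726 + (-683 + 2*645**2))*((-5*(-317) + 168) + 226330) = (-79726 + (-683 + 2*416025))*((1585 + 168) + 226330) = (-79726 + (-683 + 832050))*(1753 + 226330) = (-79726 + 831367)*228083 = 751641*228083 = 171436534203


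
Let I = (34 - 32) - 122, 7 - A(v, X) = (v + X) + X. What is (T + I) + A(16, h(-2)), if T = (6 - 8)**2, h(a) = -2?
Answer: -121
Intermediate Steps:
A(v, X) = 7 - v - 2*X (A(v, X) = 7 - ((v + X) + X) = 7 - ((X + v) + X) = 7 - (v + 2*X) = 7 + (-v - 2*X) = 7 - v - 2*X)
T = 4 (T = (-2)**2 = 4)
I = -120 (I = 2 - 122 = -120)
(T + I) + A(16, h(-2)) = (4 - 120) + (7 - 1*16 - 2*(-2)) = -116 + (7 - 16 + 4) = -116 - 5 = -121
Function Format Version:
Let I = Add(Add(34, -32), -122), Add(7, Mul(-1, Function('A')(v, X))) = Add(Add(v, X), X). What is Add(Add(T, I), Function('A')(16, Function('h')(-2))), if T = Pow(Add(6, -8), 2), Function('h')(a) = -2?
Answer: -121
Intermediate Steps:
Function('A')(v, X) = Add(7, Mul(-1, v), Mul(-2, X)) (Function('A')(v, X) = Add(7, Mul(-1, Add(Add(v, X), X))) = Add(7, Mul(-1, Add(Add(X, v), X))) = Add(7, Mul(-1, Add(v, Mul(2, X)))) = Add(7, Add(Mul(-1, v), Mul(-2, X))) = Add(7, Mul(-1, v), Mul(-2, X)))
T = 4 (T = Pow(-2, 2) = 4)
I = -120 (I = Add(2, -122) = -120)
Add(Add(T, I), Function('A')(16, Function('h')(-2))) = Add(Add(4, -120), Add(7, Mul(-1, 16), Mul(-2, -2))) = Add(-116, Add(7, -16, 4)) = Add(-116, -5) = -121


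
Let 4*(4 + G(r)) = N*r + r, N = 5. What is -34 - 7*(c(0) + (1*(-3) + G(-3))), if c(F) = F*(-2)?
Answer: 93/2 ≈ 46.500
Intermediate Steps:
c(F) = -2*F
G(r) = -4 + 3*r/2 (G(r) = -4 + (5*r + r)/4 = -4 + (6*r)/4 = -4 + 3*r/2)
-34 - 7*(c(0) + (1*(-3) + G(-3))) = -34 - 7*(-2*0 + (1*(-3) + (-4 + (3/2)*(-3)))) = -34 - 7*(0 + (-3 + (-4 - 9/2))) = -34 - 7*(0 + (-3 - 17/2)) = -34 - 7*(0 - 23/2) = -34 - 7*(-23/2) = -34 + 161/2 = 93/2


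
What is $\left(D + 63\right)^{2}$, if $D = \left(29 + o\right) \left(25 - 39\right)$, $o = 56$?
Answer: $1270129$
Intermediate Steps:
$D = -1190$ ($D = \left(29 + 56\right) \left(25 - 39\right) = 85 \left(-14\right) = -1190$)
$\left(D + 63\right)^{2} = \left(-1190 + 63\right)^{2} = \left(-1127\right)^{2} = 1270129$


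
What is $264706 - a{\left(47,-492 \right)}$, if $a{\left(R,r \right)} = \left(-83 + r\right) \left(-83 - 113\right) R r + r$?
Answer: $2606339998$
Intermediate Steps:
$a{\left(R,r \right)} = r + R r \left(16268 - 196 r\right)$ ($a{\left(R,r \right)} = \left(-83 + r\right) \left(-196\right) R r + r = \left(16268 - 196 r\right) R r + r = R \left(16268 - 196 r\right) r + r = R r \left(16268 - 196 r\right) + r = r + R r \left(16268 - 196 r\right)$)
$264706 - a{\left(47,-492 \right)} = 264706 - - 492 \left(1 + 16268 \cdot 47 - 9212 \left(-492\right)\right) = 264706 - - 492 \left(1 + 764596 + 4532304\right) = 264706 - \left(-492\right) 5296901 = 264706 - -2606075292 = 264706 + 2606075292 = 2606339998$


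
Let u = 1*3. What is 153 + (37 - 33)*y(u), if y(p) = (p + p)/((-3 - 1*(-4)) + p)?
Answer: 159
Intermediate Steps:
u = 3
y(p) = 2*p/(1 + p) (y(p) = (2*p)/((-3 + 4) + p) = (2*p)/(1 + p) = 2*p/(1 + p))
153 + (37 - 33)*y(u) = 153 + (37 - 33)*(2*3/(1 + 3)) = 153 + 4*(2*3/4) = 153 + 4*(2*3*(¼)) = 153 + 4*(3/2) = 153 + 6 = 159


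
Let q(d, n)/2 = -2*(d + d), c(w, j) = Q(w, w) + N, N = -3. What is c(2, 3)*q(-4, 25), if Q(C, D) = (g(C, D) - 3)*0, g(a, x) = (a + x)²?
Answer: -96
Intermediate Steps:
Q(C, D) = 0 (Q(C, D) = ((C + D)² - 3)*0 = (-3 + (C + D)²)*0 = 0)
c(w, j) = -3 (c(w, j) = 0 - 3 = -3)
q(d, n) = -8*d (q(d, n) = 2*(-2*(d + d)) = 2*(-4*d) = -8*d)
c(2, 3)*q(-4, 25) = -(-24)*(-4) = -3*32 = -96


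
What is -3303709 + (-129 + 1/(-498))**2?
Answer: -815205883787/248004 ≈ -3.2871e+6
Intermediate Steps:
-3303709 + (-129 + 1/(-498))**2 = -3303709 + (-129 - 1/498)**2 = -3303709 + (-64243/498)**2 = -3303709 + 4127163049/248004 = -815205883787/248004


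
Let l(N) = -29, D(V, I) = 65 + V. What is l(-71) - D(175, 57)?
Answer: -269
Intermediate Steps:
l(-71) - D(175, 57) = -29 - (65 + 175) = -29 - 1*240 = -29 - 240 = -269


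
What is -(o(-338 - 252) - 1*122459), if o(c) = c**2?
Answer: -225641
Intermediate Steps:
-(o(-338 - 252) - 1*122459) = -((-338 - 252)**2 - 1*122459) = -((-590)**2 - 122459) = -(348100 - 122459) = -1*225641 = -225641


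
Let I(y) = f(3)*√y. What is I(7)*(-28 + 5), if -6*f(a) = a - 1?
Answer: 23*√7/3 ≈ 20.284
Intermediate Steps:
f(a) = ⅙ - a/6 (f(a) = -(a - 1)/6 = -(-1 + a)/6 = ⅙ - a/6)
I(y) = -√y/3 (I(y) = (⅙ - ⅙*3)*√y = (⅙ - ½)*√y = -√y/3)
I(7)*(-28 + 5) = (-√7/3)*(-28 + 5) = -√7/3*(-23) = 23*√7/3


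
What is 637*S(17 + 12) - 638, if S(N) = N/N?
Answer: -1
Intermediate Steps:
S(N) = 1
637*S(17 + 12) - 638 = 637*1 - 638 = 637 - 638 = -1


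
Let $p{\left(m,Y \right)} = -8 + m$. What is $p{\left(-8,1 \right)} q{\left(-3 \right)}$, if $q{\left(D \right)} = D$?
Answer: $48$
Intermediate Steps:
$p{\left(-8,1 \right)} q{\left(-3 \right)} = \left(-8 - 8\right) \left(-3\right) = \left(-16\right) \left(-3\right) = 48$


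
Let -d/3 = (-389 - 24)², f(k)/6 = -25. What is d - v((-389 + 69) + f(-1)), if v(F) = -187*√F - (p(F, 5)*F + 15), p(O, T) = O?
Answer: -290792 + 187*I*√470 ≈ -2.9079e+5 + 4054.1*I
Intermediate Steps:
f(k) = -150 (f(k) = 6*(-25) = -150)
d = -511707 (d = -3*(-389 - 24)² = -3*(-413)² = -3*170569 = -511707)
v(F) = -15 - F² - 187*√F (v(F) = -187*√F - (F*F + 15) = -187*√F - (F² + 15) = -187*√F - (15 + F²) = -187*√F + (-15 - F²) = -15 - F² - 187*√F)
d - v((-389 + 69) + f(-1)) = -511707 - (-15 - ((-389 + 69) - 150)² - 187*√((-389 + 69) - 150)) = -511707 - (-15 - (-320 - 150)² - 187*√(-320 - 150)) = -511707 - (-15 - 1*(-470)² - 187*I*√470) = -511707 - (-15 - 1*220900 - 187*I*√470) = -511707 - (-15 - 220900 - 187*I*√470) = -511707 - (-220915 - 187*I*√470) = -511707 + (220915 + 187*I*√470) = -290792 + 187*I*√470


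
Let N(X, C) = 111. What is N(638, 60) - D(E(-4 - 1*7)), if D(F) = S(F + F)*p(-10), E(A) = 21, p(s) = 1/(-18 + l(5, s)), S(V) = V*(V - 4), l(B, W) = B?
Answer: 3039/13 ≈ 233.77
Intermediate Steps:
S(V) = V*(-4 + V)
p(s) = -1/13 (p(s) = 1/(-18 + 5) = 1/(-13) = -1/13)
D(F) = -2*F*(-4 + 2*F)/13 (D(F) = ((F + F)*(-4 + (F + F)))*(-1/13) = ((2*F)*(-4 + 2*F))*(-1/13) = (2*F*(-4 + 2*F))*(-1/13) = -2*F*(-4 + 2*F)/13)
N(638, 60) - D(E(-4 - 1*7)) = 111 - 4*21*(2 - 1*21)/13 = 111 - 4*21*(2 - 21)/13 = 111 - 4*21*(-19)/13 = 111 - 1*(-1596/13) = 111 + 1596/13 = 3039/13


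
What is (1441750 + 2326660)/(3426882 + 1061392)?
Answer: 1884205/2244137 ≈ 0.83961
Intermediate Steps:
(1441750 + 2326660)/(3426882 + 1061392) = 3768410/4488274 = 3768410*(1/4488274) = 1884205/2244137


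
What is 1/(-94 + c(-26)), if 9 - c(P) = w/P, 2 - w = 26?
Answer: -13/1117 ≈ -0.011638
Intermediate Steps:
w = -24 (w = 2 - 1*26 = 2 - 26 = -24)
c(P) = 9 + 24/P (c(P) = 9 - (-24)/P = 9 + 24/P)
1/(-94 + c(-26)) = 1/(-94 + (9 + 24/(-26))) = 1/(-94 + (9 + 24*(-1/26))) = 1/(-94 + (9 - 12/13)) = 1/(-94 + 105/13) = 1/(-1117/13) = -13/1117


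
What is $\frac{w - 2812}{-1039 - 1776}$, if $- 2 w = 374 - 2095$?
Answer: $\frac{3903}{5630} \approx 0.69325$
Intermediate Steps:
$w = \frac{1721}{2}$ ($w = - \frac{374 - 2095}{2} = \left(- \frac{1}{2}\right) \left(-1721\right) = \frac{1721}{2} \approx 860.5$)
$\frac{w - 2812}{-1039 - 1776} = \frac{\frac{1721}{2} - 2812}{-1039 - 1776} = - \frac{3903}{2 \left(-2815\right)} = \left(- \frac{3903}{2}\right) \left(- \frac{1}{2815}\right) = \frac{3903}{5630}$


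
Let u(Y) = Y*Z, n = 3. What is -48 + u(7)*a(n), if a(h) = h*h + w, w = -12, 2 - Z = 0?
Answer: -90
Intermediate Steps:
Z = 2 (Z = 2 - 1*0 = 2 + 0 = 2)
u(Y) = 2*Y (u(Y) = Y*2 = 2*Y)
a(h) = -12 + h² (a(h) = h*h - 12 = h² - 12 = -12 + h²)
-48 + u(7)*a(n) = -48 + (2*7)*(-12 + 3²) = -48 + 14*(-12 + 9) = -48 + 14*(-3) = -48 - 42 = -90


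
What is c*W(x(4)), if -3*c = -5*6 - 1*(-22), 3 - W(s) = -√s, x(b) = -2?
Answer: 8 + 8*I*√2/3 ≈ 8.0 + 3.7712*I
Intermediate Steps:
W(s) = 3 + √s (W(s) = 3 - (-1)*√s = 3 + √s)
c = 8/3 (c = -(-5*6 - 1*(-22))/3 = -(-30 + 22)/3 = -⅓*(-8) = 8/3 ≈ 2.6667)
c*W(x(4)) = 8*(3 + √(-2))/3 = 8*(3 + I*√2)/3 = 8 + 8*I*√2/3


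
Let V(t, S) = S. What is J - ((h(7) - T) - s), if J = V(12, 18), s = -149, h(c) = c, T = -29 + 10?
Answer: -157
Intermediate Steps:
T = -19
J = 18
J - ((h(7) - T) - s) = 18 - ((7 - 1*(-19)) - 1*(-149)) = 18 - ((7 + 19) + 149) = 18 - (26 + 149) = 18 - 1*175 = 18 - 175 = -157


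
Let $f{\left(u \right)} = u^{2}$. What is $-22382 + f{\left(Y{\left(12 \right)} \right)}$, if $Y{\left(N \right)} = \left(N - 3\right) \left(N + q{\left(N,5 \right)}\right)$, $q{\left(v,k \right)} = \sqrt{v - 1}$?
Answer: $-9827 + 1944 \sqrt{11} \approx -3379.5$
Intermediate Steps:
$q{\left(v,k \right)} = \sqrt{-1 + v}$
$Y{\left(N \right)} = \left(-3 + N\right) \left(N + \sqrt{-1 + N}\right)$ ($Y{\left(N \right)} = \left(N - 3\right) \left(N + \sqrt{-1 + N}\right) = \left(-3 + N\right) \left(N + \sqrt{-1 + N}\right)$)
$-22382 + f{\left(Y{\left(12 \right)} \right)} = -22382 + \left(12^{2} - 36 - 3 \sqrt{-1 + 12} + 12 \sqrt{-1 + 12}\right)^{2} = -22382 + \left(144 - 36 - 3 \sqrt{11} + 12 \sqrt{11}\right)^{2} = -22382 + \left(108 + 9 \sqrt{11}\right)^{2}$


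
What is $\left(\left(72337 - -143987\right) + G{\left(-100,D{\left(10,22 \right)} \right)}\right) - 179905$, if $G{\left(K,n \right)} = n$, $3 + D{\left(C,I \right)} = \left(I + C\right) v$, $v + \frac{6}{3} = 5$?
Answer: $36512$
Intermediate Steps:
$v = 3$ ($v = -2 + 5 = 3$)
$D{\left(C,I \right)} = -3 + 3 C + 3 I$ ($D{\left(C,I \right)} = -3 + \left(I + C\right) 3 = -3 + \left(C + I\right) 3 = -3 + \left(3 C + 3 I\right) = -3 + 3 C + 3 I$)
$\left(\left(72337 - -143987\right) + G{\left(-100,D{\left(10,22 \right)} \right)}\right) - 179905 = \left(\left(72337 - -143987\right) + \left(-3 + 3 \cdot 10 + 3 \cdot 22\right)\right) - 179905 = \left(\left(72337 + 143987\right) + \left(-3 + 30 + 66\right)\right) - 179905 = \left(216324 + 93\right) - 179905 = 216417 - 179905 = 36512$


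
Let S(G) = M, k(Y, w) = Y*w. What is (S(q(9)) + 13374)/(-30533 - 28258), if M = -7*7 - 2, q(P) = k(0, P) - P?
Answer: -4441/19597 ≈ -0.22662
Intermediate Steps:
q(P) = -P (q(P) = 0*P - P = 0 - P = -P)
M = -51 (M = -49 - 2 = -51)
S(G) = -51
(S(q(9)) + 13374)/(-30533 - 28258) = (-51 + 13374)/(-30533 - 28258) = 13323/(-58791) = 13323*(-1/58791) = -4441/19597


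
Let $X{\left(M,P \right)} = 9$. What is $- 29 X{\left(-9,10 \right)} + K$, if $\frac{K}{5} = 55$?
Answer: $14$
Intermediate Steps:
$K = 275$ ($K = 5 \cdot 55 = 275$)
$- 29 X{\left(-9,10 \right)} + K = \left(-29\right) 9 + 275 = -261 + 275 = 14$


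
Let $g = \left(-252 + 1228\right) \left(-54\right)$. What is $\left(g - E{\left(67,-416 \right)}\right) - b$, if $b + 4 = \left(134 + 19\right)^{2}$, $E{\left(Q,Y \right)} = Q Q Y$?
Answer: $1791315$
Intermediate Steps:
$E{\left(Q,Y \right)} = Y Q^{2}$ ($E{\left(Q,Y \right)} = Q^{2} Y = Y Q^{2}$)
$b = 23405$ ($b = -4 + \left(134 + 19\right)^{2} = -4 + 153^{2} = -4 + 23409 = 23405$)
$g = -52704$ ($g = 976 \left(-54\right) = -52704$)
$\left(g - E{\left(67,-416 \right)}\right) - b = \left(-52704 - - 416 \cdot 67^{2}\right) - 23405 = \left(-52704 - \left(-416\right) 4489\right) - 23405 = \left(-52704 - -1867424\right) - 23405 = \left(-52704 + 1867424\right) - 23405 = 1814720 - 23405 = 1791315$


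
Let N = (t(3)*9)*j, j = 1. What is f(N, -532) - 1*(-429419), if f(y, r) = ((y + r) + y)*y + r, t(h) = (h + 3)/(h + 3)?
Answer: 424261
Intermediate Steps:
t(h) = 1 (t(h) = (3 + h)/(3 + h) = 1)
N = 9 (N = (1*9)*1 = 9*1 = 9)
f(y, r) = r + y*(r + 2*y) (f(y, r) = ((r + y) + y)*y + r = (r + 2*y)*y + r = y*(r + 2*y) + r = r + y*(r + 2*y))
f(N, -532) - 1*(-429419) = (-532 + 2*9**2 - 532*9) - 1*(-429419) = (-532 + 2*81 - 4788) + 429419 = (-532 + 162 - 4788) + 429419 = -5158 + 429419 = 424261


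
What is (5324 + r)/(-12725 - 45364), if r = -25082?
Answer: 6586/19363 ≈ 0.34013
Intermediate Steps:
(5324 + r)/(-12725 - 45364) = (5324 - 25082)/(-12725 - 45364) = -19758/(-58089) = -19758*(-1/58089) = 6586/19363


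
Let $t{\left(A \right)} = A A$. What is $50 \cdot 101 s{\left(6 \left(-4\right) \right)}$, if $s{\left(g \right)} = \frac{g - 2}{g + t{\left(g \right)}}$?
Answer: $- \frac{32825}{138} \approx -237.86$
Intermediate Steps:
$t{\left(A \right)} = A^{2}$
$s{\left(g \right)} = \frac{-2 + g}{g + g^{2}}$ ($s{\left(g \right)} = \frac{g - 2}{g + g^{2}} = \frac{-2 + g}{g + g^{2}}$)
$50 \cdot 101 s{\left(6 \left(-4\right) \right)} = 50 \cdot 101 \frac{-2 + 6 \left(-4\right)}{6 \left(-4\right) \left(1 + 6 \left(-4\right)\right)} = 5050 \frac{-2 - 24}{\left(-24\right) \left(1 - 24\right)} = 5050 \left(\left(- \frac{1}{24}\right) \frac{1}{-23} \left(-26\right)\right) = 5050 \left(\left(- \frac{1}{24}\right) \left(- \frac{1}{23}\right) \left(-26\right)\right) = 5050 \left(- \frac{13}{276}\right) = - \frac{32825}{138}$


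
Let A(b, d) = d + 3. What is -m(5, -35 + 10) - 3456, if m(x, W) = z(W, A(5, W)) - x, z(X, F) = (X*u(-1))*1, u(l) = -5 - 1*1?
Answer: -3601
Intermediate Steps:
A(b, d) = 3 + d
u(l) = -6 (u(l) = -5 - 1 = -6)
z(X, F) = -6*X (z(X, F) = (X*(-6))*1 = -6*X*1 = -6*X)
m(x, W) = -x - 6*W (m(x, W) = -6*W - x = -x - 6*W)
-m(5, -35 + 10) - 3456 = -(-1*5 - 6*(-35 + 10)) - 3456 = -(-5 - 6*(-25)) - 3456 = -(-5 + 150) - 3456 = -1*145 - 3456 = -145 - 3456 = -3601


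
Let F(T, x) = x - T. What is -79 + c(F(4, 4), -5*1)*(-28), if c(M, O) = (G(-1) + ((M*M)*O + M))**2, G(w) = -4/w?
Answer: -527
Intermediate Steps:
c(M, O) = (4 + M + O*M**2)**2 (c(M, O) = (-4/(-1) + ((M*M)*O + M))**2 = (-4*(-1) + (M**2*O + M))**2 = (4 + (O*M**2 + M))**2 = (4 + (M + O*M**2))**2 = (4 + M + O*M**2)**2)
-79 + c(F(4, 4), -5*1)*(-28) = -79 + (4 + (4 - 1*4) + (-5*1)*(4 - 1*4)**2)**2*(-28) = -79 + (4 + (4 - 4) - 5*(4 - 4)**2)**2*(-28) = -79 + (4 + 0 - 5*0**2)**2*(-28) = -79 + (4 + 0 - 5*0)**2*(-28) = -79 + (4 + 0 + 0)**2*(-28) = -79 + 4**2*(-28) = -79 + 16*(-28) = -79 - 448 = -527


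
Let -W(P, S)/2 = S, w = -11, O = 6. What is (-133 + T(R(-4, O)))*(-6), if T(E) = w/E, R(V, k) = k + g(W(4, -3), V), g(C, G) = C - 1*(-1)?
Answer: 10440/13 ≈ 803.08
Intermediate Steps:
W(P, S) = -2*S
g(C, G) = 1 + C (g(C, G) = C + 1 = 1 + C)
R(V, k) = 7 + k (R(V, k) = k + (1 - 2*(-3)) = k + (1 + 6) = k + 7 = 7 + k)
T(E) = -11/E
(-133 + T(R(-4, O)))*(-6) = (-133 - 11/(7 + 6))*(-6) = (-133 - 11/13)*(-6) = -1740/13*(-6) = 10440/13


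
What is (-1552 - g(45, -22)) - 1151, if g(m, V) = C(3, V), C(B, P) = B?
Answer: -2706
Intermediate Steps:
g(m, V) = 3
(-1552 - g(45, -22)) - 1151 = (-1552 - 1*3) - 1151 = (-1552 - 3) - 1151 = -1555 - 1151 = -2706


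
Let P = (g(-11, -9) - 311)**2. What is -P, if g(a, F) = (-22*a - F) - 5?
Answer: -4225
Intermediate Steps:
g(a, F) = -5 - F - 22*a (g(a, F) = (-F - 22*a) - 5 = -5 - F - 22*a)
P = 4225 (P = ((-5 - 1*(-9) - 22*(-11)) - 311)**2 = ((-5 + 9 + 242) - 311)**2 = (246 - 311)**2 = (-65)**2 = 4225)
-P = -1*4225 = -4225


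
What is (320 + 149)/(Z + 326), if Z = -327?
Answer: -469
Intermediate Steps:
(320 + 149)/(Z + 326) = (320 + 149)/(-327 + 326) = 469/(-1) = 469*(-1) = -469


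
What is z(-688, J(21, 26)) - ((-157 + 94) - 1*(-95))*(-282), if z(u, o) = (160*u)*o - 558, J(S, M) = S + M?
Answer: -5165294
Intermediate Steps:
J(S, M) = M + S
z(u, o) = -558 + 160*o*u (z(u, o) = 160*o*u - 558 = -558 + 160*o*u)
z(-688, J(21, 26)) - ((-157 + 94) - 1*(-95))*(-282) = (-558 + 160*(26 + 21)*(-688)) - ((-157 + 94) - 1*(-95))*(-282) = (-558 + 160*47*(-688)) - (-63 + 95)*(-282) = (-558 - 5173760) - 32*(-282) = -5174318 - 1*(-9024) = -5174318 + 9024 = -5165294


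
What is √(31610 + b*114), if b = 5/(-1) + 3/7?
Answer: √1523354/7 ≈ 176.32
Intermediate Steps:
b = -32/7 (b = 5*(-1) + 3*(⅐) = -5 + 3/7 = -32/7 ≈ -4.5714)
√(31610 + b*114) = √(31610 - 32/7*114) = √(31610 - 3648/7) = √(217622/7) = √1523354/7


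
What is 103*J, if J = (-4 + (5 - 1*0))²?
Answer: 103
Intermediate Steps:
J = 1 (J = (-4 + (5 + 0))² = (-4 + 5)² = 1² = 1)
103*J = 103*1 = 103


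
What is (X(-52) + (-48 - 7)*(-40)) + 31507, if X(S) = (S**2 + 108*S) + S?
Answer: 30743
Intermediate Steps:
X(S) = S**2 + 109*S
(X(-52) + (-48 - 7)*(-40)) + 31507 = (-52*(109 - 52) + (-48 - 7)*(-40)) + 31507 = (-52*57 - 55*(-40)) + 31507 = (-2964 + 2200) + 31507 = -764 + 31507 = 30743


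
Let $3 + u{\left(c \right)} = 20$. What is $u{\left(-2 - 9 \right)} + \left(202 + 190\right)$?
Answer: $409$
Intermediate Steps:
$u{\left(c \right)} = 17$ ($u{\left(c \right)} = -3 + 20 = 17$)
$u{\left(-2 - 9 \right)} + \left(202 + 190\right) = 17 + \left(202 + 190\right) = 17 + 392 = 409$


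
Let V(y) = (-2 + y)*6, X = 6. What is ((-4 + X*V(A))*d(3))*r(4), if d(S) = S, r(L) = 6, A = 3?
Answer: 576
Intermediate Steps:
V(y) = -12 + 6*y
((-4 + X*V(A))*d(3))*r(4) = ((-4 + 6*(-12 + 6*3))*3)*6 = ((-4 + 6*(-12 + 18))*3)*6 = ((-4 + 6*6)*3)*6 = ((-4 + 36)*3)*6 = (32*3)*6 = 96*6 = 576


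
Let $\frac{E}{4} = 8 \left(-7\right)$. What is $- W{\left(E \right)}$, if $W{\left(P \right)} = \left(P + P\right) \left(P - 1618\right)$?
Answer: $-825216$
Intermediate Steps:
$E = -224$ ($E = 4 \cdot 8 \left(-7\right) = 4 \left(-56\right) = -224$)
$W{\left(P \right)} = 2 P \left(-1618 + P\right)$
$- W{\left(E \right)} = - 2 \left(-224\right) \left(-1618 - 224\right) = - 2 \left(-224\right) \left(-1842\right) = \left(-1\right) 825216 = -825216$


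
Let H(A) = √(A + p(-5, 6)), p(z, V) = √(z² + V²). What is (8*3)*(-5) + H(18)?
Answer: -120 + √(18 + √61) ≈ -114.92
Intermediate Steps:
p(z, V) = √(V² + z²)
H(A) = √(A + √61) (H(A) = √(A + √(6² + (-5)²)) = √(A + √(36 + 25)) = √(A + √61))
(8*3)*(-5) + H(18) = (8*3)*(-5) + √(18 + √61) = 24*(-5) + √(18 + √61) = -120 + √(18 + √61)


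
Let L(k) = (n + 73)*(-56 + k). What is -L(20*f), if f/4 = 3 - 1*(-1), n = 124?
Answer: -52008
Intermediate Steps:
f = 16 (f = 4*(3 - 1*(-1)) = 4*(3 + 1) = 4*4 = 16)
L(k) = -11032 + 197*k (L(k) = (124 + 73)*(-56 + k) = 197*(-56 + k) = -11032 + 197*k)
-L(20*f) = -(-11032 + 197*(20*16)) = -(-11032 + 197*320) = -(-11032 + 63040) = -1*52008 = -52008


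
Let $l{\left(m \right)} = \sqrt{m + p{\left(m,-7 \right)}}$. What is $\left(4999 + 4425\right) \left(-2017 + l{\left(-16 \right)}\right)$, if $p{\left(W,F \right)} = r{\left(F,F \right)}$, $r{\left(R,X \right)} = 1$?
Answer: $-19008208 + 9424 i \sqrt{15} \approx -1.9008 \cdot 10^{7} + 36499.0 i$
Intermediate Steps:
$p{\left(W,F \right)} = 1$
$l{\left(m \right)} = \sqrt{1 + m}$ ($l{\left(m \right)} = \sqrt{m + 1} = \sqrt{1 + m}$)
$\left(4999 + 4425\right) \left(-2017 + l{\left(-16 \right)}\right) = \left(4999 + 4425\right) \left(-2017 + \sqrt{1 - 16}\right) = 9424 \left(-2017 + \sqrt{-15}\right) = 9424 \left(-2017 + i \sqrt{15}\right) = -19008208 + 9424 i \sqrt{15}$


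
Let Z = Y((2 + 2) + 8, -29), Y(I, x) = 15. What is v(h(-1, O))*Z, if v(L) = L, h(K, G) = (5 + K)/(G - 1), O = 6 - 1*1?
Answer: 15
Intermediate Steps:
O = 5 (O = 6 - 1 = 5)
h(K, G) = (5 + K)/(-1 + G)
Z = 15
v(h(-1, O))*Z = ((5 - 1)/(-1 + 5))*15 = (4/4)*15 = ((¼)*4)*15 = 1*15 = 15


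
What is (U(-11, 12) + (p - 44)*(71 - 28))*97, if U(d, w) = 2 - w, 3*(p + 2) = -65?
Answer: -849623/3 ≈ -2.8321e+5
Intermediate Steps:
p = -71/3 (p = -2 + (⅓)*(-65) = -2 - 65/3 = -71/3 ≈ -23.667)
(U(-11, 12) + (p - 44)*(71 - 28))*97 = ((2 - 1*12) + (-71/3 - 44)*(71 - 28))*97 = ((2 - 12) - 203/3*43)*97 = (-10 - 8729/3)*97 = -8759/3*97 = -849623/3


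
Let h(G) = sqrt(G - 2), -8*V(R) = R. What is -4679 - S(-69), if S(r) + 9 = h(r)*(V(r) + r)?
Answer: -4670 + 483*I*sqrt(71)/8 ≈ -4670.0 + 508.73*I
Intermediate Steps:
V(R) = -R/8
h(G) = sqrt(-2 + G)
S(r) = -9 + 7*r*sqrt(-2 + r)/8 (S(r) = -9 + sqrt(-2 + r)*(-r/8 + r) = -9 + sqrt(-2 + r)*(7*r/8) = -9 + 7*r*sqrt(-2 + r)/8)
-4679 - S(-69) = -4679 - (-9 + (7/8)*(-69)*sqrt(-2 - 69)) = -4679 - (-9 + (7/8)*(-69)*sqrt(-71)) = -4679 - (-9 + (7/8)*(-69)*(I*sqrt(71))) = -4679 - (-9 - 483*I*sqrt(71)/8) = -4679 + (9 + 483*I*sqrt(71)/8) = -4670 + 483*I*sqrt(71)/8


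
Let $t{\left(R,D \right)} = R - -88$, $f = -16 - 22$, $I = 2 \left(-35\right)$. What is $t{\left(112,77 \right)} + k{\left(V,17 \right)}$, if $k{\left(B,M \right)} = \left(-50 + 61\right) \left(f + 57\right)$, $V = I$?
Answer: $409$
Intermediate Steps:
$I = -70$
$f = -38$ ($f = -16 - 22 = -38$)
$t{\left(R,D \right)} = 88 + R$ ($t{\left(R,D \right)} = R + 88 = 88 + R$)
$V = -70$
$k{\left(B,M \right)} = 209$ ($k{\left(B,M \right)} = \left(-50 + 61\right) \left(-38 + 57\right) = 11 \cdot 19 = 209$)
$t{\left(112,77 \right)} + k{\left(V,17 \right)} = \left(88 + 112\right) + 209 = 200 + 209 = 409$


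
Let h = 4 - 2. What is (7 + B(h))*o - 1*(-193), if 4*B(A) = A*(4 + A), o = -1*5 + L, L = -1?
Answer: 133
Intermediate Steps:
h = 2
o = -6 (o = -1*5 - 1 = -5 - 1 = -6)
B(A) = A*(4 + A)/4 (B(A) = (A*(4 + A))/4 = A*(4 + A)/4)
(7 + B(h))*o - 1*(-193) = (7 + (1/4)*2*(4 + 2))*(-6) - 1*(-193) = (7 + (1/4)*2*6)*(-6) + 193 = (7 + 3)*(-6) + 193 = 10*(-6) + 193 = -60 + 193 = 133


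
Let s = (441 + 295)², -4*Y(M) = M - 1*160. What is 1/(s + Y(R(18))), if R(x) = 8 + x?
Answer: 2/1083459 ≈ 1.8459e-6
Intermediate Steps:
Y(M) = 40 - M/4 (Y(M) = -(M - 1*160)/4 = -(M - 160)/4 = -(-160 + M)/4 = 40 - M/4)
s = 541696 (s = 736² = 541696)
1/(s + Y(R(18))) = 1/(541696 + (40 - (8 + 18)/4)) = 1/(541696 + (40 - ¼*26)) = 1/(541696 + (40 - 13/2)) = 1/(541696 + 67/2) = 1/(1083459/2) = 2/1083459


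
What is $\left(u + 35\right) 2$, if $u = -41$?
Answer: $-12$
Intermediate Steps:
$\left(u + 35\right) 2 = \left(-41 + 35\right) 2 = \left(-6\right) 2 = -12$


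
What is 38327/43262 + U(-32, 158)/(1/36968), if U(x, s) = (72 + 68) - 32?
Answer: 172725476855/43262 ≈ 3.9925e+6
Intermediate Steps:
U(x, s) = 108 (U(x, s) = 140 - 32 = 108)
38327/43262 + U(-32, 158)/(1/36968) = 38327/43262 + 108/(1/36968) = 38327*(1/43262) + 108/(1/36968) = 38327/43262 + 108*36968 = 38327/43262 + 3992544 = 172725476855/43262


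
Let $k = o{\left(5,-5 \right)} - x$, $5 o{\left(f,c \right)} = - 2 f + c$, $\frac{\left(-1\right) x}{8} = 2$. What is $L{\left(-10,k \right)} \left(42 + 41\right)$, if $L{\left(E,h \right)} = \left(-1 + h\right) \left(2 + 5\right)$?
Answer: $6972$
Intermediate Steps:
$x = -16$ ($x = \left(-8\right) 2 = -16$)
$o{\left(f,c \right)} = - \frac{2 f}{5} + \frac{c}{5}$ ($o{\left(f,c \right)} = \frac{- 2 f + c}{5} = \frac{c - 2 f}{5} = - \frac{2 f}{5} + \frac{c}{5}$)
$k = 13$ ($k = \left(\left(- \frac{2}{5}\right) 5 + \frac{1}{5} \left(-5\right)\right) - -16 = \left(-2 - 1\right) + 16 = -3 + 16 = 13$)
$L{\left(E,h \right)} = -7 + 7 h$ ($L{\left(E,h \right)} = \left(-1 + h\right) 7 = -7 + 7 h$)
$L{\left(-10,k \right)} \left(42 + 41\right) = \left(-7 + 7 \cdot 13\right) \left(42 + 41\right) = \left(-7 + 91\right) 83 = 84 \cdot 83 = 6972$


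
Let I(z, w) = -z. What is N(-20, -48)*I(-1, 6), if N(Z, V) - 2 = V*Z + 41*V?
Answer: -1006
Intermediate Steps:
N(Z, V) = 2 + 41*V + V*Z (N(Z, V) = 2 + (V*Z + 41*V) = 2 + (41*V + V*Z) = 2 + 41*V + V*Z)
N(-20, -48)*I(-1, 6) = (2 + 41*(-48) - 48*(-20))*(-1*(-1)) = (2 - 1968 + 960)*1 = -1006*1 = -1006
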